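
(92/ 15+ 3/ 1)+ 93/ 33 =1972/ 165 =11.95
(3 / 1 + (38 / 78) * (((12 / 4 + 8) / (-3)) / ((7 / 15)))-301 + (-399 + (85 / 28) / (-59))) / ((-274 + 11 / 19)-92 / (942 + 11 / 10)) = 1155929065777 / 451102076100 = 2.56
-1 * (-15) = 15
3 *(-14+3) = -33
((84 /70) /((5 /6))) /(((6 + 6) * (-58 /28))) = -42 /725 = -0.06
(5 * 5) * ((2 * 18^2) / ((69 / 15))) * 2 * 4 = 28173.91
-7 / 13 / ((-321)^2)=-7 / 1339533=-0.00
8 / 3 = 2.67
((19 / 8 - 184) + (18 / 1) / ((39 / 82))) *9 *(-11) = 1480347 / 104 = 14234.11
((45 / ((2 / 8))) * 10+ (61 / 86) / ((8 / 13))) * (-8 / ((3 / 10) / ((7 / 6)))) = -43371755 / 774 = -56035.86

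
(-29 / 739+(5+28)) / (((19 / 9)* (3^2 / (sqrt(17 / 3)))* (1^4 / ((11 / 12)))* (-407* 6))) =-641* sqrt(51) / 2953044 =-0.00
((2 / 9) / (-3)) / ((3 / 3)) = -2 / 27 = -0.07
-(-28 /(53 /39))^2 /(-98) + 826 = 2332402 /2809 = 830.33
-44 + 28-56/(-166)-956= -80648/83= -971.66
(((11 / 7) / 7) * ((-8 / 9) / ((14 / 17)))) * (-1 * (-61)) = -45628 / 3087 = -14.78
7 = 7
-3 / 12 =-1 / 4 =-0.25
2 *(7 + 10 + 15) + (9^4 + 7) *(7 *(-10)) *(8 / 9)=-3677504 / 9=-408611.56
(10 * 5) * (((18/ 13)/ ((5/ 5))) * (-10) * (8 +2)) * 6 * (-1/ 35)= 108000/ 91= 1186.81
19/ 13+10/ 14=198/ 91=2.18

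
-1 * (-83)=83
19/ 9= 2.11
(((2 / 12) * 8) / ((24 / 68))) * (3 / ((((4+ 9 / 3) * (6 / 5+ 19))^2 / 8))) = 6800 / 1499547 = 0.00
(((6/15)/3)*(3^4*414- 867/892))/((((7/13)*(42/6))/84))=777697986/7805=99641.00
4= 4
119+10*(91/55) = 1491/11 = 135.55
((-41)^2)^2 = 2825761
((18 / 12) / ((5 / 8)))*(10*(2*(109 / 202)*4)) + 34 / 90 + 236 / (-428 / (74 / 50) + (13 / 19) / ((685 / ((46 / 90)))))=103.17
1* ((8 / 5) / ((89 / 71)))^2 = 322624 / 198025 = 1.63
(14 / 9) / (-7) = -2 / 9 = -0.22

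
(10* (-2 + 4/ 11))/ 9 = -20/ 11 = -1.82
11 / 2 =5.50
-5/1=-5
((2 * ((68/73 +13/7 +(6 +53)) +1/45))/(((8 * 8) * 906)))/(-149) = -1421341/99333984960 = -0.00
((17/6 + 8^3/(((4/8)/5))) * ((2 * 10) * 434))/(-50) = -13339858/15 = -889323.87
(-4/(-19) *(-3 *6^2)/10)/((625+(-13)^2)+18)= -0.00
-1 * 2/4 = -1/2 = -0.50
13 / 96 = 0.14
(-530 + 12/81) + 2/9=-14300/27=-529.63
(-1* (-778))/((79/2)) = 1556/79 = 19.70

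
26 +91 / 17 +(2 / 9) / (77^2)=28441447 / 907137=31.35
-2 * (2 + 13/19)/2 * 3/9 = -17/19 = -0.89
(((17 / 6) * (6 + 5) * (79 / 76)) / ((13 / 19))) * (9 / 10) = 44319 / 1040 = 42.61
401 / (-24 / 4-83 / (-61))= -86.43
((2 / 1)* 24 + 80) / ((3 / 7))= 896 / 3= 298.67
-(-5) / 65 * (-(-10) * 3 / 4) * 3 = 45 / 26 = 1.73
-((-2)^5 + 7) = 25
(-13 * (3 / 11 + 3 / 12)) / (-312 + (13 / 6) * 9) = 23 / 990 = 0.02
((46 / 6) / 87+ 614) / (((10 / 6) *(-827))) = -160277 / 359745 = -0.45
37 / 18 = 2.06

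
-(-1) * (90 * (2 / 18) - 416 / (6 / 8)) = -1634 / 3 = -544.67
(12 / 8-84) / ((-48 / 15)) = 825 / 32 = 25.78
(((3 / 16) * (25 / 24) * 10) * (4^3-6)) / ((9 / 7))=25375 / 288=88.11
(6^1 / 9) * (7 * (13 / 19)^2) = 2366 / 1083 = 2.18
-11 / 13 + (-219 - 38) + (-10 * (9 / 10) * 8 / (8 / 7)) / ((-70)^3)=-164247883 / 637000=-257.85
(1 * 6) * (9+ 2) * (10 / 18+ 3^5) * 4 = 64298.67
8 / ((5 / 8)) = 64 / 5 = 12.80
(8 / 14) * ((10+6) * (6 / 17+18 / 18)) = 1472 / 119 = 12.37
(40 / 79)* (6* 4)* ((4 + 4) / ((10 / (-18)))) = -174.99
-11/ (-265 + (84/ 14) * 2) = 1/ 23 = 0.04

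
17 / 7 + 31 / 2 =17.93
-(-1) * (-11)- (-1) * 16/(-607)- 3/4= -28593/2428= -11.78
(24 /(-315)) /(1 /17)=-136 /105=-1.30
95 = 95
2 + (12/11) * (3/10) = 128/55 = 2.33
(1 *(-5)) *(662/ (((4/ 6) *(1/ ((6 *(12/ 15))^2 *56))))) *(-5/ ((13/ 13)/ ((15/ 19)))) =480453120/ 19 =25287006.32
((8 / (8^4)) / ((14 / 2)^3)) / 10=1 / 1756160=0.00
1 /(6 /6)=1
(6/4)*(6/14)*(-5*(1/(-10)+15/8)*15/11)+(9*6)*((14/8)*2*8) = 1853199/1232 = 1504.22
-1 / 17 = -0.06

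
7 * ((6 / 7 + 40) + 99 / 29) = 8987 / 29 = 309.90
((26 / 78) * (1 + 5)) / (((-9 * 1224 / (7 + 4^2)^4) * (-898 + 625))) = 279841 / 1503684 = 0.19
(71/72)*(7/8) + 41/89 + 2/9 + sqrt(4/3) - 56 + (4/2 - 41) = -4790839/51264 + 2*sqrt(3)/3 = -92.30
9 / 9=1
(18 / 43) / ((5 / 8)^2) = 1152 / 1075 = 1.07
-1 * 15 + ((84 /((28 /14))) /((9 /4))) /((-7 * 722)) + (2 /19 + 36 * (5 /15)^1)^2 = 142451 /1083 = 131.53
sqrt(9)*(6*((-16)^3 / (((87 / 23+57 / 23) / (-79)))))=930304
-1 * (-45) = 45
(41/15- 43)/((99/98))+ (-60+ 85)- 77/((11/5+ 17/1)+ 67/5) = -4168646/242055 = -17.22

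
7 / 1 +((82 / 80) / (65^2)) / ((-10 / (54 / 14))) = 82808893 / 11830000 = 7.00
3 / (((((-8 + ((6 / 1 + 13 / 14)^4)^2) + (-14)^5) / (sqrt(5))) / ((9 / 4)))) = 3320525376 * sqrt(5) / 2347902338270123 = 0.00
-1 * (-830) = 830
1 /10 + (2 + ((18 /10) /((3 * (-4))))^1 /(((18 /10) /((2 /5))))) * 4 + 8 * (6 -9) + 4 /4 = -451 /30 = -15.03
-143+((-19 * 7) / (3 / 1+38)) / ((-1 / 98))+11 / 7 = 50648 / 287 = 176.47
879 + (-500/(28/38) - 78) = 857/7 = 122.43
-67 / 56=-1.20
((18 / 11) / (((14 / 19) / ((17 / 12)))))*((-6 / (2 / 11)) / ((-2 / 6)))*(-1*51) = -444771 / 28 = -15884.68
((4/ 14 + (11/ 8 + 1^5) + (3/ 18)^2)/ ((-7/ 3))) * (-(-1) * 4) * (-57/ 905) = 5149/ 17738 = 0.29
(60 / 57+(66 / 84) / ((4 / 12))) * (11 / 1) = 9977 / 266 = 37.51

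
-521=-521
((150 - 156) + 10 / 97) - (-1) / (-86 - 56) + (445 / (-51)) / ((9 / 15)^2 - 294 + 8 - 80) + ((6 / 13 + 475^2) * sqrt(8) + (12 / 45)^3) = -14113543277111 / 2407993062750 + 5866262 * sqrt(2) / 13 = 638159.31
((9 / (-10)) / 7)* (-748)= 3366 / 35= 96.17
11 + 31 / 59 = 680 / 59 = 11.53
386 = 386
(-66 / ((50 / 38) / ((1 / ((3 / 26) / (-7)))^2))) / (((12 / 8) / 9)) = -27691664 / 25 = -1107666.56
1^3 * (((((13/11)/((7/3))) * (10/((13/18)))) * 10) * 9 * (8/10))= 38880/77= 504.94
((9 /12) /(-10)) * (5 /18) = -1 /48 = -0.02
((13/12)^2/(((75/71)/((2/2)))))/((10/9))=11999/12000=1.00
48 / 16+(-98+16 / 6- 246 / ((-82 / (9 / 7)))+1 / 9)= -5567 / 63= -88.37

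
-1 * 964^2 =-929296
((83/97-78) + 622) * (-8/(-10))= 211404/485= 435.88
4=4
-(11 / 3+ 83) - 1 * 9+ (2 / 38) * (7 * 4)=-5369 / 57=-94.19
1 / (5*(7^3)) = 1 / 1715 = 0.00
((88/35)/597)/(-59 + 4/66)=-968/13546925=-0.00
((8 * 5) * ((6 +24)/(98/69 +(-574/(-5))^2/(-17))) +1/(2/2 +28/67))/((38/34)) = -815406343/1077879215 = -0.76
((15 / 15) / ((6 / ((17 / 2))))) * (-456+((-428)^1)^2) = 776594 / 3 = 258864.67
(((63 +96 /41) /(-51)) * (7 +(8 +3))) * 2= -32148 /697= -46.12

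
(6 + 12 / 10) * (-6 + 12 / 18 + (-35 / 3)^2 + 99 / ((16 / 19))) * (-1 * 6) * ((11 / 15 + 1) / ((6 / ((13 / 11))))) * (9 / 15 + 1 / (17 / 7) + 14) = -350529322 / 6375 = -54984.99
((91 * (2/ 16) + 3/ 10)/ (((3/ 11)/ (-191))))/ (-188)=981167/ 22560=43.49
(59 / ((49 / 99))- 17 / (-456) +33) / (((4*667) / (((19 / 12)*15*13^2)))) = 2874420445 / 12550272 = 229.03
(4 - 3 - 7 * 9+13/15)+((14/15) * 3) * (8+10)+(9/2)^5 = 880583/480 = 1834.55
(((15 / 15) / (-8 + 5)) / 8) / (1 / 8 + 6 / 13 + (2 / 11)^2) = -1573 / 23391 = -0.07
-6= -6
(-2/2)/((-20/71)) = 71/20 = 3.55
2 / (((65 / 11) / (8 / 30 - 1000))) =-329912 / 975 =-338.37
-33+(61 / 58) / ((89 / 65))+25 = -37331 / 5162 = -7.23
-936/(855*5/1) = -0.22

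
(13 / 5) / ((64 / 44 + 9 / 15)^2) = 7865 / 12769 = 0.62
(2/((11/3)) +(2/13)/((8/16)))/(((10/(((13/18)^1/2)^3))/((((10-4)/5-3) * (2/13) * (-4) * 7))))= 5551/178200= 0.03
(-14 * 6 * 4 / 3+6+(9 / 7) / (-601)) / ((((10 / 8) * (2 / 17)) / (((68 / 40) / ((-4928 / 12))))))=35149047 / 11779600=2.98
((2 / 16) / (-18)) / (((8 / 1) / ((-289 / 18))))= 289 / 20736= 0.01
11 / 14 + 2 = 39 / 14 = 2.79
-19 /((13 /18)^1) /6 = -57 /13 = -4.38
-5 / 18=-0.28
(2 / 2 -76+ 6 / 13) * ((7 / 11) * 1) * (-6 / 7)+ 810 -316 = 76456 / 143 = 534.66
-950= -950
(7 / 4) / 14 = 1 / 8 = 0.12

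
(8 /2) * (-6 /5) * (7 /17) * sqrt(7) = -168 * sqrt(7) /85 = -5.23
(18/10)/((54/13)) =13/30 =0.43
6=6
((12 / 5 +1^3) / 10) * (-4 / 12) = -17 / 150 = -0.11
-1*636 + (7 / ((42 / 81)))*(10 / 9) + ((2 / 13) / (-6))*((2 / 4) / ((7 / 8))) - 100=-196837 / 273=-721.01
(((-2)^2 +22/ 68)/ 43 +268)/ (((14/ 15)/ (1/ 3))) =1959815/ 20468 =95.75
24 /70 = 12 /35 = 0.34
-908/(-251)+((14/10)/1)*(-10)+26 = 3920/251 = 15.62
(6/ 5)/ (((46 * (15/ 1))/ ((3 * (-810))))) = -486/ 115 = -4.23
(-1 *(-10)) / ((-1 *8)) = -5 / 4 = -1.25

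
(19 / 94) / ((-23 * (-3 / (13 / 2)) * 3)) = 247 / 38916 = 0.01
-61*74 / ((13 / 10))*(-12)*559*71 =1653749040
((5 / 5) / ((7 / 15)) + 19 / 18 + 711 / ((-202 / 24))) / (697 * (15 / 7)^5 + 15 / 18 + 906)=-2483423929 / 989947400511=-0.00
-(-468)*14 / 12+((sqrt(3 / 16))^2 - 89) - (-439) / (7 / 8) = 107397 / 112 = 958.90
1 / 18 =0.06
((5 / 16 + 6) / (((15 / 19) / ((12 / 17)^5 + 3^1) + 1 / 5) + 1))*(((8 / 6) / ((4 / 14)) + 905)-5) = 3942.13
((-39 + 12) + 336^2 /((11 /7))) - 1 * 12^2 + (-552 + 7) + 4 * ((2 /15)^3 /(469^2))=580826047126852 /8166052125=71126.91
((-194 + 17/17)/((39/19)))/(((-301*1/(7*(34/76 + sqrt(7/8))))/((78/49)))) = 3281/2107 + 3667*sqrt(14)/4214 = 4.81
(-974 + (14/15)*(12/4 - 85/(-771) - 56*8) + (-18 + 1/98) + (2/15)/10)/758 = -7974430417/4295472300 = -1.86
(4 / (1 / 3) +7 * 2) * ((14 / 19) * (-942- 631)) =-572572 / 19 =-30135.37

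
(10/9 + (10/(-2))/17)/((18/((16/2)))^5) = 128000/9034497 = 0.01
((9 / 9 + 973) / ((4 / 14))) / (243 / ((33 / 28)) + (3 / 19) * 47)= 712481 / 44643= 15.96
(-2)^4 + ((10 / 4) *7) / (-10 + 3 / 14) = 1947 / 137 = 14.21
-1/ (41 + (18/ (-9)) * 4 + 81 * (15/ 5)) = -1/ 276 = -0.00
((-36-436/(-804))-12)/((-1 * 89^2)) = 9539/1592121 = 0.01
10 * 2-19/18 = 341/18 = 18.94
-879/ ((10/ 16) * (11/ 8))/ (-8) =7032/ 55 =127.85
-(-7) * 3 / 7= 3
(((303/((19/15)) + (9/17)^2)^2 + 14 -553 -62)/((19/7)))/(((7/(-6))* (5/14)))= -28748494693884/572870539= -50183.23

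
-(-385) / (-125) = -77 / 25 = -3.08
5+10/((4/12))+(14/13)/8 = 1827/52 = 35.13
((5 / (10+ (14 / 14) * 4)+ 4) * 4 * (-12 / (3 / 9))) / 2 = -2196 / 7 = -313.71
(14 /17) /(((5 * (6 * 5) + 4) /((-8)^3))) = -2.74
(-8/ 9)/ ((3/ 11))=-88/ 27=-3.26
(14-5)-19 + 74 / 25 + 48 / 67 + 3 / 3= -8917 / 1675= -5.32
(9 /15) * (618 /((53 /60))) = 22248 /53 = 419.77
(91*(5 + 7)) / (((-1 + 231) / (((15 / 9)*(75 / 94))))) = 6825 / 1081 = 6.31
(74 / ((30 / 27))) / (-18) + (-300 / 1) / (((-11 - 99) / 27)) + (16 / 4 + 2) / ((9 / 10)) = 25279 / 330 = 76.60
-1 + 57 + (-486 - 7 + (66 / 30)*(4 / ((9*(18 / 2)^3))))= -14335741 / 32805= -437.00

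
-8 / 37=-0.22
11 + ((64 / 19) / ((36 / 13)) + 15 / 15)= 2260 / 171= 13.22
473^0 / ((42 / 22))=11 / 21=0.52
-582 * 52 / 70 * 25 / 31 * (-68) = 5144880 / 217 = 23709.12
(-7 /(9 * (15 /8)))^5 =-550731776 /44840334375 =-0.01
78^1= 78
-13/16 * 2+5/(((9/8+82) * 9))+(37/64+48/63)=-21319/76608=-0.28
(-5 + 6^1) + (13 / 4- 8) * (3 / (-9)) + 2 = 4.58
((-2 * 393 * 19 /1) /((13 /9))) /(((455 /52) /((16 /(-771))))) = 2867328 /116935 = 24.52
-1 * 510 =-510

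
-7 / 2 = -3.50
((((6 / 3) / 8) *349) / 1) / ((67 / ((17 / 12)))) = 5933 / 3216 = 1.84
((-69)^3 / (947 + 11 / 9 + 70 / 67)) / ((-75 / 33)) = 2179000197 / 14310200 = 152.27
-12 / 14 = -6 / 7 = -0.86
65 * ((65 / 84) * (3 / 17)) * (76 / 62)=10.88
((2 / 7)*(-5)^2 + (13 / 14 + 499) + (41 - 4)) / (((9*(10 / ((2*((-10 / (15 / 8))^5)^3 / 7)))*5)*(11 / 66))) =-2927267700196784472064 / 17577411075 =-166535770694.93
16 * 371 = 5936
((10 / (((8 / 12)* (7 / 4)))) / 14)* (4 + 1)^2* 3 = 2250 / 49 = 45.92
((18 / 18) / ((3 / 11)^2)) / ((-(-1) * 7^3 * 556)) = 121 / 1716372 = 0.00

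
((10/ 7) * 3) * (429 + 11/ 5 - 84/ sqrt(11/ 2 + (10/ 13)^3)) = 1848 - 4680 * sqrt(680342)/ 26167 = 1700.48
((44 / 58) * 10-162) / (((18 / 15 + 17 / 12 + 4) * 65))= -53736 / 149669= -0.36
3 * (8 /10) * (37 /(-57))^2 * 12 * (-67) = -1467568 /1805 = -813.06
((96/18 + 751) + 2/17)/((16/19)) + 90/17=737321/816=903.58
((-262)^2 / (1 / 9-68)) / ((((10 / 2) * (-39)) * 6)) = 34322 / 39715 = 0.86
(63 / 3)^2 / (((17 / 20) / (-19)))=-167580 / 17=-9857.65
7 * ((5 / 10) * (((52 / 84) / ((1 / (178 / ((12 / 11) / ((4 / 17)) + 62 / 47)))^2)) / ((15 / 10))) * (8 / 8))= 110094200788 / 85322169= 1290.34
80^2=6400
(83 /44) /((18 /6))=83 /132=0.63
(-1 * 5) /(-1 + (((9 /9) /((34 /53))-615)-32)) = 170 /21979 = 0.01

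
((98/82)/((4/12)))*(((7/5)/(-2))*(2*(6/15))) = -2058/1025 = -2.01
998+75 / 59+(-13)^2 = 68928 / 59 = 1168.27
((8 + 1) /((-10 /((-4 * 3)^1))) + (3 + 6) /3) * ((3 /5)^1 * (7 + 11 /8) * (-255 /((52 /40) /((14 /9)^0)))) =-707319 /52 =-13602.29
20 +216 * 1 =236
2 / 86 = 1 / 43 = 0.02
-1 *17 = -17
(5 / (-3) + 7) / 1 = 16 / 3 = 5.33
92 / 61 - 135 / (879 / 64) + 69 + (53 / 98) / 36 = 3827109133 / 63055944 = 60.69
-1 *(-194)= 194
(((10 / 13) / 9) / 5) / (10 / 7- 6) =-7 / 1872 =-0.00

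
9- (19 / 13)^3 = 12914 / 2197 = 5.88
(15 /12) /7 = 5 /28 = 0.18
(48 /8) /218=3 /109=0.03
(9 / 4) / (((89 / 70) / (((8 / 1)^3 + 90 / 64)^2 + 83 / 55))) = 935250576561 / 2004992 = 466461.00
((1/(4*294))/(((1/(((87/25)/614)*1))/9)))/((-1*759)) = -87/1522351600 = -0.00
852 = 852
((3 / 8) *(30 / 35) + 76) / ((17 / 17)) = 2137 / 28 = 76.32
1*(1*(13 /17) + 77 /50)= 1959 /850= 2.30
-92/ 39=-2.36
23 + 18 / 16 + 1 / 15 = 2903 / 120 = 24.19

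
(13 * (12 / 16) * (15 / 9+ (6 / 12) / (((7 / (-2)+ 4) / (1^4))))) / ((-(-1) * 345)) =26 / 345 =0.08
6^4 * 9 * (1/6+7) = 83592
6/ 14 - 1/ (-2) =13/ 14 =0.93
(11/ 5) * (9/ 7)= 2.83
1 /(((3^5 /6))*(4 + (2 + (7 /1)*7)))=2 /4455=0.00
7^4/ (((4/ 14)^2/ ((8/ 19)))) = 235298/ 19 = 12384.11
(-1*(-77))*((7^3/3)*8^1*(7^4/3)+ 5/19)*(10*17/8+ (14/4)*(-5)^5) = -140292016977035/228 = -615315863934.36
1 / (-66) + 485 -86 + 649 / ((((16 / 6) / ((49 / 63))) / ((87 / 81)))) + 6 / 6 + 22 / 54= 4303213 / 7128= 603.71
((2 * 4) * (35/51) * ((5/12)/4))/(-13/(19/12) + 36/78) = -0.07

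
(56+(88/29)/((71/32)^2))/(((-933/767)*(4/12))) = -6348225832/45464779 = -139.63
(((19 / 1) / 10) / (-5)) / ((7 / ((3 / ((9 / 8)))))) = -76 / 525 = -0.14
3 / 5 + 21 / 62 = 0.94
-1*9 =-9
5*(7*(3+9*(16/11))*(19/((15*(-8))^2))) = 7847/10560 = 0.74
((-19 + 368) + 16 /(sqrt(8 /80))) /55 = 16*sqrt(10) /55 + 349 /55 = 7.27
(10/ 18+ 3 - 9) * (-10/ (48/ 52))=3185/ 54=58.98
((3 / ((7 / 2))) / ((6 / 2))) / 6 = 1 / 21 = 0.05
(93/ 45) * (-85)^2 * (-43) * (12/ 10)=-770474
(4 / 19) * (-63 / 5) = -252 / 95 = -2.65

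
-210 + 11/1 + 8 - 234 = -425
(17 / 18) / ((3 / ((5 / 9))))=85 / 486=0.17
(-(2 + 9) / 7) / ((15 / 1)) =-11 / 105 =-0.10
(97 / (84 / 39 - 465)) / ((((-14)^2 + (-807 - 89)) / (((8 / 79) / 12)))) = 1261 / 499110150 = 0.00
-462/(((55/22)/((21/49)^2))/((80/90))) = -1056/35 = -30.17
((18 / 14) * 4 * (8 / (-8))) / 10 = -18 / 35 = -0.51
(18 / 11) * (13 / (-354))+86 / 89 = 52343 / 57761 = 0.91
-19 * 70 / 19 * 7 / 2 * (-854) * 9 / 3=627690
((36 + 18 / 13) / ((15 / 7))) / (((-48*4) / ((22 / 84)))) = -99 / 4160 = -0.02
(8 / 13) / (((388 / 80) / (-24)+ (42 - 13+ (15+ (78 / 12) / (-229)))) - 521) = -879360 / 681943249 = -0.00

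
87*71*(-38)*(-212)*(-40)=-1990476480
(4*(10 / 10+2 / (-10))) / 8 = 2 / 5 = 0.40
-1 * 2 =-2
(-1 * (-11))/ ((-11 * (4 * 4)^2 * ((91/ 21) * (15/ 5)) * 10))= -1/ 33280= -0.00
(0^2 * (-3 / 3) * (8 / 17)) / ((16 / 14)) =0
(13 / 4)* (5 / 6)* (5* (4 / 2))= 325 / 12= 27.08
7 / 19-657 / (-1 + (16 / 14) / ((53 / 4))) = 1544522 / 2147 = 719.39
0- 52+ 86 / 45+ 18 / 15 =-440 / 9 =-48.89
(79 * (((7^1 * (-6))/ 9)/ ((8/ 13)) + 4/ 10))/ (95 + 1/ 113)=-3847537/ 644160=-5.97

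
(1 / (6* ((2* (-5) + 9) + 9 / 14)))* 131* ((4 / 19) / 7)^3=-8384 / 5041365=-0.00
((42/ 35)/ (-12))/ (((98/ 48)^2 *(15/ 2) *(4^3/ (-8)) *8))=0.00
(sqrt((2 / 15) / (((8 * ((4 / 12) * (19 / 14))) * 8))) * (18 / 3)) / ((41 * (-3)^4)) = sqrt(665) / 210330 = 0.00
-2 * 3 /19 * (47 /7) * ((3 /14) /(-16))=423 /14896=0.03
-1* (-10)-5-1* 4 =1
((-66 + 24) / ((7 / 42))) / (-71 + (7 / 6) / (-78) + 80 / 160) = 117936 / 33001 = 3.57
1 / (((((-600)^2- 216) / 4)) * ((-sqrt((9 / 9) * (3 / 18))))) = -0.00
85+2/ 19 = 1617/ 19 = 85.11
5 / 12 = 0.42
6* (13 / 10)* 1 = 39 / 5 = 7.80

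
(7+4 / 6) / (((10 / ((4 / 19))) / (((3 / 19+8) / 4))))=0.33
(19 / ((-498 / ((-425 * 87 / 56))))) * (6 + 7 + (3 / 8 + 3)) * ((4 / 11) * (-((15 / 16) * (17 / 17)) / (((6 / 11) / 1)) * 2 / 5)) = -30676925 / 297472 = -103.13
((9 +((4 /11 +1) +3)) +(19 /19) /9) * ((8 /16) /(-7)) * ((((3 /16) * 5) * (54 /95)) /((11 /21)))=-18009 /18392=-0.98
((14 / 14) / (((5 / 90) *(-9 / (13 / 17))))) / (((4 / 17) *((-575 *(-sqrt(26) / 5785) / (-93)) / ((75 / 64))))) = 1614015 *sqrt(26) / 5888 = 1397.74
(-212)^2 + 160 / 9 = 404656 / 9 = 44961.78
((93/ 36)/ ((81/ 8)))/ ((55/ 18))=124/ 1485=0.08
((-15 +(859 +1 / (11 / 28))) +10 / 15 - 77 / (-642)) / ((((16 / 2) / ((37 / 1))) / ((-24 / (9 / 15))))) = -1107013915 / 7062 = -156756.43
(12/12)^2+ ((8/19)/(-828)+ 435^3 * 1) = 323736541306/3933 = 82312876.00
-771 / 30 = -257 / 10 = -25.70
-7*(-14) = 98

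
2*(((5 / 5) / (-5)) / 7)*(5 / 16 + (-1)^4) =-3 / 40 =-0.08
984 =984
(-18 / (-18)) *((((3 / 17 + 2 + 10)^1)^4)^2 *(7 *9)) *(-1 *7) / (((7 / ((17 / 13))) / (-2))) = 424749922962915513726 / 5334402749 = 79624644585.10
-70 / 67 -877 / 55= -62609 / 3685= -16.99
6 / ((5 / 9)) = 54 / 5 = 10.80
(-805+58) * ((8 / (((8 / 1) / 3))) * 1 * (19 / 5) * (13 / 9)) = -61503 / 5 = -12300.60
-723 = -723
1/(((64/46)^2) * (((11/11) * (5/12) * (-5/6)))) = -4761/3200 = -1.49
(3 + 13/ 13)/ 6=2/ 3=0.67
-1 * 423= -423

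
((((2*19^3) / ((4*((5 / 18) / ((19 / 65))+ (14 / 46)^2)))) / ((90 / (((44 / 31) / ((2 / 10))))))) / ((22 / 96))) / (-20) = -1654555416 / 29245865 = -56.57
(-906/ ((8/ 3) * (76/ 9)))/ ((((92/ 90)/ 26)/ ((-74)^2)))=-9795379815/ 1748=-5603764.20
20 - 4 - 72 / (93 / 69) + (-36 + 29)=-1377 / 31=-44.42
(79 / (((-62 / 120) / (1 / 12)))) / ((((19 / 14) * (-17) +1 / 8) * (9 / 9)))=4424 / 7967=0.56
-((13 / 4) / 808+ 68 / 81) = -220829 / 261792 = -0.84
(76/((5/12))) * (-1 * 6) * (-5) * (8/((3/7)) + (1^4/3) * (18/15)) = 521664/5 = 104332.80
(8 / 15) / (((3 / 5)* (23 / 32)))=256 / 207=1.24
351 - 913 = -562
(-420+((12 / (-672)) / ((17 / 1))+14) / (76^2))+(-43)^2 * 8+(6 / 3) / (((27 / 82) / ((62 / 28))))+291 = 2178958607893 / 148466304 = 14676.45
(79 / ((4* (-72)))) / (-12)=79 / 3456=0.02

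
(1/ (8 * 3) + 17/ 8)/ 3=13/ 18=0.72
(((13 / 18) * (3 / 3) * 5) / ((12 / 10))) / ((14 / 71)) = 15.26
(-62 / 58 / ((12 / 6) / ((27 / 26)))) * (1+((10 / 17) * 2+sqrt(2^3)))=-2.78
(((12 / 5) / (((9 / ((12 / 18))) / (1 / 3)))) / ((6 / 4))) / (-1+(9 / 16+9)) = 0.00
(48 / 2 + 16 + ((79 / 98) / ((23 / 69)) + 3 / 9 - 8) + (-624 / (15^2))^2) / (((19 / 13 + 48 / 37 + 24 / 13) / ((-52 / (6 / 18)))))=-292599717982 / 203503125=-1437.81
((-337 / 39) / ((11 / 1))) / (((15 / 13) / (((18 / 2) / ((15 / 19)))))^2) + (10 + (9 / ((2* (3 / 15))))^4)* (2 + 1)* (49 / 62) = 12431498633203 / 20460000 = 607600.13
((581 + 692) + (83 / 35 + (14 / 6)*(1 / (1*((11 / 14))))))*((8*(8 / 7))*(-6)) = -188989952 / 2695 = -70126.14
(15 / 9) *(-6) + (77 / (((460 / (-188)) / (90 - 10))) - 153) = -61653 / 23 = -2680.57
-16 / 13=-1.23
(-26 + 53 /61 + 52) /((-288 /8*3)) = -1639 /6588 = -0.25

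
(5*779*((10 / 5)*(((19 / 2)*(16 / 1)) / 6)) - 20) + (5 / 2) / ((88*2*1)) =208376975 / 1056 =197326.68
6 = 6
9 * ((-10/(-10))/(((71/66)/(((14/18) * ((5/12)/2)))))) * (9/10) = 693/568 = 1.22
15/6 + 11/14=23/7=3.29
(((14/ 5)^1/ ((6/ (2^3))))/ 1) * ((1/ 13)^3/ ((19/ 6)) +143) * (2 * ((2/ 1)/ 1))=267422624/ 125229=2135.47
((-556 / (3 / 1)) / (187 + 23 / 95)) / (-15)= 2641 / 40023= 0.07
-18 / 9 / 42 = -1 / 21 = -0.05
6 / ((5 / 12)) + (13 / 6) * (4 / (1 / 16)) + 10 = 2446 / 15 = 163.07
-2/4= -1/2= -0.50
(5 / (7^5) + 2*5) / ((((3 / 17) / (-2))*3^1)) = -634950 / 16807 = -37.78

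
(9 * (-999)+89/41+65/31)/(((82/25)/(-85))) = 24272041125/104222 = 232887.88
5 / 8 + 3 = 3.62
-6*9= -54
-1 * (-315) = 315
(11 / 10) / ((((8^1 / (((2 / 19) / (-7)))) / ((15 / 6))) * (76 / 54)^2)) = -8019 / 3072832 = -0.00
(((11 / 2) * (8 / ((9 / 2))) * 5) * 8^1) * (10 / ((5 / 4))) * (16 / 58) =225280 / 261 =863.14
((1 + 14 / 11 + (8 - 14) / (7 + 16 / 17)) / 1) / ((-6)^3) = -0.01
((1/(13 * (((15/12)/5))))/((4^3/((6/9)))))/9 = 1/2808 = 0.00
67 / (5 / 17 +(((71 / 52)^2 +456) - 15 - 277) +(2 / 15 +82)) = 46197840 / 171202111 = 0.27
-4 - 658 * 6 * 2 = -7900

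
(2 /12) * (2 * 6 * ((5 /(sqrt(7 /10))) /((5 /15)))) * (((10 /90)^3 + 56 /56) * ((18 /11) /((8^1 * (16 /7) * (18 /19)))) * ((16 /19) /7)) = 1825 * sqrt(70) /37422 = 0.41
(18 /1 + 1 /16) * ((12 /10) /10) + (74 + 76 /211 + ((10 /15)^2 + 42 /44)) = 651124163 /8355600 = 77.93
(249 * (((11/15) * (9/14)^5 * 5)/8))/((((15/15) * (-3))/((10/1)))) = -41.77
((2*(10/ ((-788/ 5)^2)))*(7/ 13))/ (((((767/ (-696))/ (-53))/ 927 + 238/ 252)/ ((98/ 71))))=733059085500/ 1156873111441177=0.00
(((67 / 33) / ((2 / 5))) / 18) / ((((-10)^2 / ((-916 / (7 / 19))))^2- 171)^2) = 120060774386304335 / 12449639546219610325008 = 0.00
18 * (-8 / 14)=-72 / 7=-10.29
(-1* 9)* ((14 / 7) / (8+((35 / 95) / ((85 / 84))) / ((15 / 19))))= -3825 / 1798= -2.13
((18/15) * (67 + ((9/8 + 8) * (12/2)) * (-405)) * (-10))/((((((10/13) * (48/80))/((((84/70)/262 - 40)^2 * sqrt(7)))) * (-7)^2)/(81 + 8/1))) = 70213620953819551 * sqrt(7)/42044450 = 4418366269.34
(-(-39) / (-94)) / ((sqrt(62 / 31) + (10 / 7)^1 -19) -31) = 1911 * sqrt(2) / 10857188 + 23205 / 2714297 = 0.01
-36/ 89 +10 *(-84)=-74796/ 89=-840.40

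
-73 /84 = -0.87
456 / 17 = 26.82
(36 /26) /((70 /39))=27 /35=0.77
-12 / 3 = -4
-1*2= -2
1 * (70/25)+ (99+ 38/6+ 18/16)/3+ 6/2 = 14863/360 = 41.29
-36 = -36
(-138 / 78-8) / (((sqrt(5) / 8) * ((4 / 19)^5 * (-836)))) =16550767 * sqrt(5) / 366080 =101.09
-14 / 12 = -7 / 6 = -1.17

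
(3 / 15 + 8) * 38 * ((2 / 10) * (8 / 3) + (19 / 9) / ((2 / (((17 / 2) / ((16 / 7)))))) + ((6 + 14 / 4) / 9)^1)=12371299 / 7200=1718.24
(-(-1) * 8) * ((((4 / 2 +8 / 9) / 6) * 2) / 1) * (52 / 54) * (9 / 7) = 9.54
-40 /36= -10 /9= -1.11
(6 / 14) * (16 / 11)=48 / 77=0.62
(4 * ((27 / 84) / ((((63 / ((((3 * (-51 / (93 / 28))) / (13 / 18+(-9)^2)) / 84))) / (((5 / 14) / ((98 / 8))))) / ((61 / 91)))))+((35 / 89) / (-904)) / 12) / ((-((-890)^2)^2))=524249997163 / 8449590548732190157530048000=0.00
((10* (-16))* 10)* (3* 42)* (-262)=52819200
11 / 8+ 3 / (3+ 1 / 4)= 239 / 104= 2.30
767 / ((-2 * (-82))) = 767 / 164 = 4.68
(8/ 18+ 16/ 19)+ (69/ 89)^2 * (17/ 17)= 2556751/ 1354491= 1.89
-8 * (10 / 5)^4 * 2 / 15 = -256 / 15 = -17.07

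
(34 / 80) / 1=17 / 40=0.42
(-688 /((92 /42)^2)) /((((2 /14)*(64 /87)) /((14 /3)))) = -26946423 /4232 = -6367.30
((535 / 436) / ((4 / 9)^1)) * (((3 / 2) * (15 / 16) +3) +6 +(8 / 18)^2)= 14704475 / 502272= 29.28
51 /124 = 0.41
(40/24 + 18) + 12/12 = 62/3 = 20.67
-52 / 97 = -0.54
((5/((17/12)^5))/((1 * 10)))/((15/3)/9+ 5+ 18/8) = 0.01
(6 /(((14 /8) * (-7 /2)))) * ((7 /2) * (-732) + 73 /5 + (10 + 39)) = 599616 /245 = 2447.41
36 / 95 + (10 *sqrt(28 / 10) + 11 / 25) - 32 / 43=1527 / 20425 + 2 *sqrt(70)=16.81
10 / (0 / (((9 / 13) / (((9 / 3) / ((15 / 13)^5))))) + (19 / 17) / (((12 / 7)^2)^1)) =24480 / 931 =26.29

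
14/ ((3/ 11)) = 154/ 3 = 51.33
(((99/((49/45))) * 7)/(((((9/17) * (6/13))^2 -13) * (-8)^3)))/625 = 0.00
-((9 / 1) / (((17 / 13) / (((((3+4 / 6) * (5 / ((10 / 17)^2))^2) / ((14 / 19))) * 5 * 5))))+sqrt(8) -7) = -40044295 / 224 -2 * sqrt(2) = -178772.00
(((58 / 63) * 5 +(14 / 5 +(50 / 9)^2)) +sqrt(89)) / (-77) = -108488 / 218295 - sqrt(89) / 77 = -0.62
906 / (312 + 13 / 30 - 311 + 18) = 27180 / 583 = 46.62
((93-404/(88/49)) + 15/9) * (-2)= 8599/33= 260.58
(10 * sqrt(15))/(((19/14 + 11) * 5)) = 0.63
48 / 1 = 48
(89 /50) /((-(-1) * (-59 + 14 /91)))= -1157 /38250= -0.03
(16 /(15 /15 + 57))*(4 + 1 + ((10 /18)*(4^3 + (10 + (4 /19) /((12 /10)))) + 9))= 226576 /14877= 15.23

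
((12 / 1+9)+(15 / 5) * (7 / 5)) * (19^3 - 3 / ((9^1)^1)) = 864192 / 5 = 172838.40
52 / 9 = 5.78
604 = 604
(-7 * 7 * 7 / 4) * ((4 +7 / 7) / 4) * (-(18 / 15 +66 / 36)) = 31213 / 96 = 325.14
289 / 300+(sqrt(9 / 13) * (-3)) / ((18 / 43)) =289 / 300 - 43 * sqrt(13) / 26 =-5.00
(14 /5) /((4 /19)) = 133 /10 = 13.30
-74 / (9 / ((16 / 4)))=-296 / 9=-32.89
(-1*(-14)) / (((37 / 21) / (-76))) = -603.89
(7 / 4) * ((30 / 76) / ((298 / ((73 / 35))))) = 219 / 45296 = 0.00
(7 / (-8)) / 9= -7 / 72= -0.10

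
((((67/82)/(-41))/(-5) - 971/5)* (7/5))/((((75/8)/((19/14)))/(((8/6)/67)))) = -11026536/14078375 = -0.78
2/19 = 0.11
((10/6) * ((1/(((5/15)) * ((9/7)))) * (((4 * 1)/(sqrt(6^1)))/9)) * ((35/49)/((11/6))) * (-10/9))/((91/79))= -0.27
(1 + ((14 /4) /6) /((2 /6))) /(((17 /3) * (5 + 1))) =11 /136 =0.08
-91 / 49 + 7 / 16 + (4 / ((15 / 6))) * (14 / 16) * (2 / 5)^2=-1.20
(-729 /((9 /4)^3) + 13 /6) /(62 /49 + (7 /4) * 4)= -7.48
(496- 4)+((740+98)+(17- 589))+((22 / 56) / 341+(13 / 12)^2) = 23722693 / 31248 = 759.17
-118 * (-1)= 118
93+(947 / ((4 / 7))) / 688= 262565 / 2752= 95.41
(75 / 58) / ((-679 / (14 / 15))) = -0.00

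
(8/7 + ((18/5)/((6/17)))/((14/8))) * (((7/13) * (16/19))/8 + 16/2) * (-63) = -874008/247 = -3538.49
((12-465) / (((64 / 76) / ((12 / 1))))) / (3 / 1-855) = 8607 / 1136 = 7.58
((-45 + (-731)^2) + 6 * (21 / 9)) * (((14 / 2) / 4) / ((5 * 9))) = 41559 / 2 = 20779.50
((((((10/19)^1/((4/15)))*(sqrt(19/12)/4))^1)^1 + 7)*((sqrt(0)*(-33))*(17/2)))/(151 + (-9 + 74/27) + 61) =0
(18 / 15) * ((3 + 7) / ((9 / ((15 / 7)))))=20 / 7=2.86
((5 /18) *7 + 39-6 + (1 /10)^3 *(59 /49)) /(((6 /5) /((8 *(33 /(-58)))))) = -169521341 /1278900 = -132.55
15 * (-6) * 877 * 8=-631440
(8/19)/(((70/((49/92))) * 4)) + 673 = 5882027/8740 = 673.00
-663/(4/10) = -3315/2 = -1657.50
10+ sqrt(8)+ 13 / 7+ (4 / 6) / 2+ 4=2 * sqrt(2)+ 340 / 21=19.02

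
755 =755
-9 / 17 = -0.53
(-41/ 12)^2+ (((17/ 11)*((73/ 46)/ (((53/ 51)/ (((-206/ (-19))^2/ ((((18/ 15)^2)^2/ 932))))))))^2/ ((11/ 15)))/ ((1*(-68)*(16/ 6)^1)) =-312451936679606995207269373/ 2672359362868491648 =-116919880.25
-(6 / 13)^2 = -36 / 169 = -0.21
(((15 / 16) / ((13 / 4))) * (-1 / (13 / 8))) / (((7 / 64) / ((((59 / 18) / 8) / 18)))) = -1180 / 31941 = -0.04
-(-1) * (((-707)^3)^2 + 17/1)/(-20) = -62443392099028533/10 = -6244339209902853.30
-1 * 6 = -6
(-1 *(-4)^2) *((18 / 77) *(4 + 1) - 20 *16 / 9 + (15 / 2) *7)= -200840 / 693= -289.81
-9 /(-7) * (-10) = -90 /7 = -12.86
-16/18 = -8/9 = -0.89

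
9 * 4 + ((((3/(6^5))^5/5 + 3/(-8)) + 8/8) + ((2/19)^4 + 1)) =2868384188651638075030801/76235875850791535247360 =37.63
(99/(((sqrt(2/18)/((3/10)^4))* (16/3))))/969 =24057/51680000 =0.00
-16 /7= -2.29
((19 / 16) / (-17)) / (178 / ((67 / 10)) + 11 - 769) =1273 / 13329632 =0.00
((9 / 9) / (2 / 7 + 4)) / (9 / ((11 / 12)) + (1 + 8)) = 77 / 6210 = 0.01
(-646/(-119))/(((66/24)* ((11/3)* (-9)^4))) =152/1852389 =0.00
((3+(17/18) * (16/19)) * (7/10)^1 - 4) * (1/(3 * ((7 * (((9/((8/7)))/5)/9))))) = -9188/25137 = -0.37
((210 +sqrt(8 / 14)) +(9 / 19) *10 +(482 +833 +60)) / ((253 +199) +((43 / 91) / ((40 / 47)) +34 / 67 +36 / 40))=69680 *sqrt(7) / 110712419 +7366395400 / 2103535961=3.50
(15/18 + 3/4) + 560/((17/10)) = 67523/204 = 331.00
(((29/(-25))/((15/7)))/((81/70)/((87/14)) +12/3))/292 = -5887/13293300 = -0.00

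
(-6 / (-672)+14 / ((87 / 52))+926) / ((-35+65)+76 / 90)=136568505 / 4508224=30.29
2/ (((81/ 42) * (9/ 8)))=224/ 243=0.92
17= 17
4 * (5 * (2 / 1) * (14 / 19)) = 560 / 19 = 29.47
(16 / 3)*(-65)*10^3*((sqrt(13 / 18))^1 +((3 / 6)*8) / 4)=-1040000 / 3 - 520000*sqrt(26) / 9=-641276.68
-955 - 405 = -1360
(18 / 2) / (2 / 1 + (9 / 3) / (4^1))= 36 / 11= 3.27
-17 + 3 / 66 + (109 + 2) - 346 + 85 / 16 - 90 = -59249 / 176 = -336.64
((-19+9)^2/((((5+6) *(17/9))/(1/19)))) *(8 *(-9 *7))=-127.67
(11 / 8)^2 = 1.89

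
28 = 28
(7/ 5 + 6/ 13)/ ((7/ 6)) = 726/ 455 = 1.60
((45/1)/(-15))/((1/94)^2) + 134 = -26374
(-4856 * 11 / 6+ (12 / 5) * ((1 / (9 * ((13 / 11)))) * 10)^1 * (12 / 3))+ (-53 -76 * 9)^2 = 20836739 / 39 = 534275.36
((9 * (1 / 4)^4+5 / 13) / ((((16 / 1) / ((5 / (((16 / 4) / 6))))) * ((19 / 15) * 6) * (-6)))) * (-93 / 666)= 1082675 / 1796800512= 0.00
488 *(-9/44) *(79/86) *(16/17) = -693936/8041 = -86.30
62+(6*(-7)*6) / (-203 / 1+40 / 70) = 89618 / 1417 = 63.24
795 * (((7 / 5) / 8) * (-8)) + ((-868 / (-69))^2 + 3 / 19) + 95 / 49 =-952.65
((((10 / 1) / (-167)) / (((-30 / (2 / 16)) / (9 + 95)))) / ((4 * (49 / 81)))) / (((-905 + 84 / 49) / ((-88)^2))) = -679536 / 7391587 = -0.09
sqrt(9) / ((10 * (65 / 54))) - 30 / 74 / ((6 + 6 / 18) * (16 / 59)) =48213 / 3655600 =0.01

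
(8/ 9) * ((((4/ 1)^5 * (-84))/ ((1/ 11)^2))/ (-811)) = 27754496/ 2433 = 11407.52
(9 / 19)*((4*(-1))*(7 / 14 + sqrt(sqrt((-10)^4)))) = -378 / 19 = -19.89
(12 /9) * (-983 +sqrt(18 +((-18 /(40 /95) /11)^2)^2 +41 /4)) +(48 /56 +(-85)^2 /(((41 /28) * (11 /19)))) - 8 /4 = sqrt(960919793) /1452 +68293552 /9471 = 7232.16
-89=-89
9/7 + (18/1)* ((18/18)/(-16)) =9/56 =0.16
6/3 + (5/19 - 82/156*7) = -2099/1482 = -1.42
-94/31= -3.03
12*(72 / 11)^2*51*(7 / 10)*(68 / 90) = 41948928 / 3025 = 13867.41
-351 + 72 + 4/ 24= -1673/ 6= -278.83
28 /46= 14 /23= 0.61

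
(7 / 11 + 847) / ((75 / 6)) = 18648 / 275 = 67.81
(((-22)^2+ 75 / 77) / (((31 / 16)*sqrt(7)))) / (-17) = -597488*sqrt(7) / 284053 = -5.57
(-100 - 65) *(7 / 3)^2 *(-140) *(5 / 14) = 134750 / 3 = 44916.67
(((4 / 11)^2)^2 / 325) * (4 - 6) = -512 / 4758325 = -0.00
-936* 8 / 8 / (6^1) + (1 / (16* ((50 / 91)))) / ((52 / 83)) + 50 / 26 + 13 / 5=-6293887 / 41600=-151.30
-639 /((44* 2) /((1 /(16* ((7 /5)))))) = -3195 /9856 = -0.32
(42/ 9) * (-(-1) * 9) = 42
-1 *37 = -37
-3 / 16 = -0.19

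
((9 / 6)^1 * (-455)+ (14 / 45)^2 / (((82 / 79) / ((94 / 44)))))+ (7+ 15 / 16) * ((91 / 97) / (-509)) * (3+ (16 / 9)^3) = -682.43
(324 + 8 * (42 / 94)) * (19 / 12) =24377 / 47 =518.66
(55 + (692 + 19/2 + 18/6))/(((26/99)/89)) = 13383909/52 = 257382.87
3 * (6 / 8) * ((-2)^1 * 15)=-135 / 2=-67.50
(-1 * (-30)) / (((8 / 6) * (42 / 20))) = 75 / 7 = 10.71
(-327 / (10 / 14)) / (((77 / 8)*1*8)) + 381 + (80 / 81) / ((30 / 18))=557836 / 1485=375.65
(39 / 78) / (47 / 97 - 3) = -97 / 488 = -0.20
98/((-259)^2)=2/1369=0.00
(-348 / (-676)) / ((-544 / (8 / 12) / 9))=-261 / 45968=-0.01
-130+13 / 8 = -1027 / 8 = -128.38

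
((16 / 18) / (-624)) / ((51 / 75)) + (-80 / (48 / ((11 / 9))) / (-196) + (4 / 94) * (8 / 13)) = 631853 / 18322668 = 0.03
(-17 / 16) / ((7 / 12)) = -51 / 28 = -1.82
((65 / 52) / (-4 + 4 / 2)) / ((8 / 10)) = -25 / 32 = -0.78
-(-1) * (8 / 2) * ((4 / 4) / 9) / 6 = 0.07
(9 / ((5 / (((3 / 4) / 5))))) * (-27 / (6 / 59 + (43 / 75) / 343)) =-44258319 / 627548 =-70.53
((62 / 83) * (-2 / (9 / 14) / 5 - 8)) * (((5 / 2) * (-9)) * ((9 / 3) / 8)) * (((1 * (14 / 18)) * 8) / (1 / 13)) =1094548 / 249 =4395.78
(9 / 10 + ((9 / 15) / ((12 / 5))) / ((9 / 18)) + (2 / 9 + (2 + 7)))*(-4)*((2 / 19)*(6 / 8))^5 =-6453 / 49521980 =-0.00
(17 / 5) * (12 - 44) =-544 / 5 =-108.80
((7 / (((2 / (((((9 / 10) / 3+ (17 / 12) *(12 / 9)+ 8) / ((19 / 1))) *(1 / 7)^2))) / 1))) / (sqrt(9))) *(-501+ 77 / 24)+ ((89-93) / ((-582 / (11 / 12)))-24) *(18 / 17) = -31.76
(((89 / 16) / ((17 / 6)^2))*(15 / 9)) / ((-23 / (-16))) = 5340 / 6647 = 0.80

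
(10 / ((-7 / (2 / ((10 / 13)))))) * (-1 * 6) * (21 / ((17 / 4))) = 1872 / 17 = 110.12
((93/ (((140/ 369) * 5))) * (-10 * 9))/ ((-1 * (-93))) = -3321/ 70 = -47.44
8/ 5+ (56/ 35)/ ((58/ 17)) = 2.07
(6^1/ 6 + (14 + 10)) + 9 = 34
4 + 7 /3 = 19 /3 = 6.33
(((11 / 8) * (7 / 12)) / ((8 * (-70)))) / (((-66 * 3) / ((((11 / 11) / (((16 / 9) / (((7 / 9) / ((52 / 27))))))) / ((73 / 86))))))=301 / 155484160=0.00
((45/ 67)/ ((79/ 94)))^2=17892900/ 28015849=0.64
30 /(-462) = -5 /77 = -0.06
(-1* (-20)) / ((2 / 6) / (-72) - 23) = -0.87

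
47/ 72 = 0.65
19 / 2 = 9.50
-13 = -13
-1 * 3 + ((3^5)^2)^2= 3486784398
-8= -8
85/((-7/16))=-1360/7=-194.29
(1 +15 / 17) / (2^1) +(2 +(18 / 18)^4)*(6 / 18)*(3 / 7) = 163 / 119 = 1.37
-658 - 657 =-1315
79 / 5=15.80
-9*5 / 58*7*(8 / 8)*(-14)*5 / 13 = 11025 / 377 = 29.24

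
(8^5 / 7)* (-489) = -2289078.86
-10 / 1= -10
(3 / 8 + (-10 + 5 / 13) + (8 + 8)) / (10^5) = 703 / 10400000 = 0.00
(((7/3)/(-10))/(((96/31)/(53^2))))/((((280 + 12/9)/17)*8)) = -10362401/6481920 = -1.60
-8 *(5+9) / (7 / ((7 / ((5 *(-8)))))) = 14 / 5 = 2.80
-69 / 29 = -2.38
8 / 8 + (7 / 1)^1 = 8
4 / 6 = 2 / 3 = 0.67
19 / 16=1.19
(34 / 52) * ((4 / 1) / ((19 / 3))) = 102 / 247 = 0.41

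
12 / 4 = 3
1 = 1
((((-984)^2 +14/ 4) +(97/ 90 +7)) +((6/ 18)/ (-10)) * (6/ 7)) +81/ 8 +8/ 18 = 2440060859/ 2520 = 968278.12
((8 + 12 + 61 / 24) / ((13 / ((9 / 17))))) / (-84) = -541 / 49504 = -0.01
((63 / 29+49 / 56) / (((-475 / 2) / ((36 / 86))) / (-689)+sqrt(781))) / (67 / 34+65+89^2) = -217467364725 / 540172641583641667+264091090068*sqrt(781) / 540172641583641667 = 0.00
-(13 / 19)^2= -0.47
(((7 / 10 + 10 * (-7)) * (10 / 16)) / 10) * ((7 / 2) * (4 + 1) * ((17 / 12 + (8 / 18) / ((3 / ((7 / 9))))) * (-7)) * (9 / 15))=5617997 / 11520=487.67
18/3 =6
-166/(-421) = 166/421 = 0.39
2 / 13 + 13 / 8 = 185 / 104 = 1.78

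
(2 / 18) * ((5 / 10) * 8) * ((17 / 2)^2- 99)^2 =11449 / 36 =318.03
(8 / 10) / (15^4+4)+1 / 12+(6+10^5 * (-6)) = -1822625520367 / 3037740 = -599993.92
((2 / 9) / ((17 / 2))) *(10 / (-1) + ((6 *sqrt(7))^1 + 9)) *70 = -280 / 153 + 560 *sqrt(7) / 51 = 27.22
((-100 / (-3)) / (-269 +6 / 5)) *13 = -500 / 309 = -1.62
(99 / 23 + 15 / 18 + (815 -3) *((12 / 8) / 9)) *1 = 19385 / 138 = 140.47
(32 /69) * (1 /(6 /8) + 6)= 704 /207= 3.40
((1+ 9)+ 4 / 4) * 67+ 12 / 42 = 5161 / 7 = 737.29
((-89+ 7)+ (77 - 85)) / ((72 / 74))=-185 / 2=-92.50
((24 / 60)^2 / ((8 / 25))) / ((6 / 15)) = 5 / 4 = 1.25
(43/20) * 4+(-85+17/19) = -75.51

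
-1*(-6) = 6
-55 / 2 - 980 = -2015 / 2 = -1007.50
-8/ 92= -2/ 23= -0.09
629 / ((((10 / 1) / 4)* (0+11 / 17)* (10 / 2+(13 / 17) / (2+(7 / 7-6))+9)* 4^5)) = 545343 / 19740160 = 0.03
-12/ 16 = -3/ 4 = -0.75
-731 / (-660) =731 / 660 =1.11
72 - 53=19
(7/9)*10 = 70/9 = 7.78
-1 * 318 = -318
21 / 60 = 7 / 20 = 0.35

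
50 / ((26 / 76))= 1900 / 13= 146.15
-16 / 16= -1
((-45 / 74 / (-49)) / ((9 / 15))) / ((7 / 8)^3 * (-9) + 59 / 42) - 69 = -888657333 / 12878257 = -69.00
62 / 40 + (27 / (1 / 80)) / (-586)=-12517 / 5860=-2.14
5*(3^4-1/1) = 400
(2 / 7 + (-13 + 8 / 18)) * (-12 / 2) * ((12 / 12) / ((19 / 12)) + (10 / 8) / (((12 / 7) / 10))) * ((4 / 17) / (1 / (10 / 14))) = 13964245 / 142443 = 98.03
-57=-57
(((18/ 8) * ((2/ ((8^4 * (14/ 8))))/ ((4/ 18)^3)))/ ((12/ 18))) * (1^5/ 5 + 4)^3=26040609/ 4096000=6.36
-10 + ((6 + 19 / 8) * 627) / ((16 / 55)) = 2309215 / 128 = 18040.74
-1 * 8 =-8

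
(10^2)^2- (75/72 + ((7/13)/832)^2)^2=1231578495935936823191/123171214536474624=9998.91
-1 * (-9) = 9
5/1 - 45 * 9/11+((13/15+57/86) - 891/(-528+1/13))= -2785334041/97385970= -28.60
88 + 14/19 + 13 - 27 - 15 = 1135/19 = 59.74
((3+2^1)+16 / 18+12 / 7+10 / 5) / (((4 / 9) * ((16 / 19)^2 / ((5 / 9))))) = 1092025 / 64512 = 16.93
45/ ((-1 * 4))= -45/ 4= -11.25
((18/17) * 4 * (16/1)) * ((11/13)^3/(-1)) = -1533312/37349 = -41.05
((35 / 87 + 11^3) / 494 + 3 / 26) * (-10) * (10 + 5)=-3019775 / 7163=-421.58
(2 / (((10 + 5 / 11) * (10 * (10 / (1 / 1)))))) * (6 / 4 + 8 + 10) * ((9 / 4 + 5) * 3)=37323 / 46000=0.81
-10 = -10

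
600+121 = 721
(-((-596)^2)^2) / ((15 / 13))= -1640319286528 / 15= -109354619101.87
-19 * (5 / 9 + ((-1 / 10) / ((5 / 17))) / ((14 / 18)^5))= 91822193 / 7563150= 12.14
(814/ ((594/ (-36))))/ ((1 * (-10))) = 74/ 15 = 4.93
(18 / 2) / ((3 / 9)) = 27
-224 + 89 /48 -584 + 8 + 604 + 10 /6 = -192.48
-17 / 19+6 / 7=-0.04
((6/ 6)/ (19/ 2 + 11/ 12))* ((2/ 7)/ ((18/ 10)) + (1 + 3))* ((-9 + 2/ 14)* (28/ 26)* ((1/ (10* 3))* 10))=-129952/ 102375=-1.27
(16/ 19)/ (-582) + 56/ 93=34320/ 57133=0.60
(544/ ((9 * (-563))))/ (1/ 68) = -36992/ 5067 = -7.30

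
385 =385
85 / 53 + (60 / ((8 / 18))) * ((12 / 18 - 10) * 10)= -667715 / 53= -12598.40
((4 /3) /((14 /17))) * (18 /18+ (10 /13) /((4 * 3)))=1411 /819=1.72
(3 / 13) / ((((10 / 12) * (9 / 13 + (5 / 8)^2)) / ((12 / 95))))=13824 / 427975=0.03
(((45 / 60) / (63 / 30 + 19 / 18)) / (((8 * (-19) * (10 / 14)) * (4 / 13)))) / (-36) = 273 / 1381376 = 0.00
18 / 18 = 1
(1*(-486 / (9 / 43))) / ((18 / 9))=-1161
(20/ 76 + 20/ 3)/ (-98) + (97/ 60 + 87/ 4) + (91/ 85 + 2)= 6259549/ 237405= 26.37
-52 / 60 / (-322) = 13 / 4830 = 0.00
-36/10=-18/5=-3.60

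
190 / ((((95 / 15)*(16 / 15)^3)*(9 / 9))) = 50625 / 2048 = 24.72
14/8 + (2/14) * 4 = 65/28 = 2.32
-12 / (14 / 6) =-36 / 7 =-5.14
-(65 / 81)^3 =-274625 / 531441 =-0.52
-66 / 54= -11 / 9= -1.22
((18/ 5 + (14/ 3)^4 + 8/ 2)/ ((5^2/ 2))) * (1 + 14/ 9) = 8977268/ 91125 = 98.52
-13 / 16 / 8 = -13 / 128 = -0.10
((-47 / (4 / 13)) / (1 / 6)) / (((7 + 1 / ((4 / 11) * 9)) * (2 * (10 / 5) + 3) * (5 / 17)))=-560898 / 9205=-60.93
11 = 11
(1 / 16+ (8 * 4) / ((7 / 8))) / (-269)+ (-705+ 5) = -21093703 / 30128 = -700.14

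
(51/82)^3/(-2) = -132651/1102736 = -0.12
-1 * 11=-11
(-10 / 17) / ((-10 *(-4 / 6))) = -3 / 34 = -0.09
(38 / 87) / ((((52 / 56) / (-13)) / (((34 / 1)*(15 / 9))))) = -346.51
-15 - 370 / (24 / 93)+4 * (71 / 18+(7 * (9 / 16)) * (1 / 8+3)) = -398521 / 288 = -1383.75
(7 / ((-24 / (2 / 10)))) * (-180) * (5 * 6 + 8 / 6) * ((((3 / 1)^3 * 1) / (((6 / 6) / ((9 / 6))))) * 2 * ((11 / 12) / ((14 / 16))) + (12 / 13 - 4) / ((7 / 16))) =332854 / 13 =25604.15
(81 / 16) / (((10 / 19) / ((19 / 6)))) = 30.46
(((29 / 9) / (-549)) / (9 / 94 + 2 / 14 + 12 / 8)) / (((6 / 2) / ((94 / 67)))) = -448427 / 284038326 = -0.00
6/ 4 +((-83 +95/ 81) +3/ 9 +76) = -647/ 162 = -3.99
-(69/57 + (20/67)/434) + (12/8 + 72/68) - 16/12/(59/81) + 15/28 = 8361999/158325556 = 0.05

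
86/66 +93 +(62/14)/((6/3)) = 96.52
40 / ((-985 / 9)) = -72 / 197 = -0.37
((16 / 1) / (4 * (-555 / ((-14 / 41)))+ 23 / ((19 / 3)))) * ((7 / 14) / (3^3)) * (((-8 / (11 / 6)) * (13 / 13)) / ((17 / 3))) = -17024 / 485362053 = -0.00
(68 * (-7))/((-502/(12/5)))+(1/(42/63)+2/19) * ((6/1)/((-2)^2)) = 446721/95380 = 4.68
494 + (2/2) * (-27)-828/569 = 264895/569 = 465.54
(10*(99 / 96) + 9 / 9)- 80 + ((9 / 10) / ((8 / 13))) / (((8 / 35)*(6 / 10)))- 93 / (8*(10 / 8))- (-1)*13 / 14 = -66.39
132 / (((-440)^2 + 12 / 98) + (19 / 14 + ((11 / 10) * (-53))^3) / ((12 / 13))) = -77616000 / 12387181319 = -0.01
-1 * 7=-7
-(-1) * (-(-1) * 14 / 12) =7 / 6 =1.17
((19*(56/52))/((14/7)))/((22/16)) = 1064/143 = 7.44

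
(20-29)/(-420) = 3/140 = 0.02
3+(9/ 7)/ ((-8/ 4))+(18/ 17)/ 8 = 1185/ 476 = 2.49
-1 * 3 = -3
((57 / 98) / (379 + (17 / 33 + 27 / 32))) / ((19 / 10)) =15840 / 19681291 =0.00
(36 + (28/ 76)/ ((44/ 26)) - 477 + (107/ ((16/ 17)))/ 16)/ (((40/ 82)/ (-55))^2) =-429054901495/ 77824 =-5513143.78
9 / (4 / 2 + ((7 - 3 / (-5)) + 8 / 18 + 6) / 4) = 405 / 248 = 1.63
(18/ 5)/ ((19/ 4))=0.76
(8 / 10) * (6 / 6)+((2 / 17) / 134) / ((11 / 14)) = 50186 / 62645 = 0.80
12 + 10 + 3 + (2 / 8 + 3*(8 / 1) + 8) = 229 / 4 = 57.25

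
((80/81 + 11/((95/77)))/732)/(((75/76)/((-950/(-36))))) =0.36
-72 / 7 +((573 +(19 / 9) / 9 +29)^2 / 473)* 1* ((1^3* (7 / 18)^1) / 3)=104533875625 / 1173067434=89.11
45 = 45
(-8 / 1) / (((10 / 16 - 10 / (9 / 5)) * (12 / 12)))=576 / 355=1.62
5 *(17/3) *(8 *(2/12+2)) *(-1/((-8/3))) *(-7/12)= -7735/72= -107.43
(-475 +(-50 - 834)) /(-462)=453 /154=2.94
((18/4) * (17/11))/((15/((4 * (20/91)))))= 408/1001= 0.41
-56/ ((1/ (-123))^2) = -847224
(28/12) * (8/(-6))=-28/9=-3.11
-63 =-63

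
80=80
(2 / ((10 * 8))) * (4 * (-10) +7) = -33 / 40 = -0.82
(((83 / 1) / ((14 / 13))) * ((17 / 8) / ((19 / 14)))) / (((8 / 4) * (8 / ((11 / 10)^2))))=2219503 / 243200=9.13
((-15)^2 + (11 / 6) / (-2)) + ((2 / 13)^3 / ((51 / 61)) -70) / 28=695177425 / 3137316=221.58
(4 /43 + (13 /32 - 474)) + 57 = -573105 /1376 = -416.50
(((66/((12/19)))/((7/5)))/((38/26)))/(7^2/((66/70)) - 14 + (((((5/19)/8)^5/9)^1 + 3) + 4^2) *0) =23595/17542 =1.35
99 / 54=1.83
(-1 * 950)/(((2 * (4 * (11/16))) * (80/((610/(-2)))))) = 28975/44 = 658.52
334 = 334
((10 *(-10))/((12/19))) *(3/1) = -475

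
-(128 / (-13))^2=-16384 / 169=-96.95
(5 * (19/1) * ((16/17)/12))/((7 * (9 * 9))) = 380/28917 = 0.01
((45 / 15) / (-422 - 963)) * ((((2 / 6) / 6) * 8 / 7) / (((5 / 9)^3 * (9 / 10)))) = -216 / 242375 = -0.00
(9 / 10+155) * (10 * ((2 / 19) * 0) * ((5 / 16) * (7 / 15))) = 0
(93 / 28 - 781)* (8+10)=-195975 / 14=-13998.21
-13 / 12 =-1.08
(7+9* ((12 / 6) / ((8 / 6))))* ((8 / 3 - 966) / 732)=-59245 / 2196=-26.98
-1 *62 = -62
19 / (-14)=-19 / 14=-1.36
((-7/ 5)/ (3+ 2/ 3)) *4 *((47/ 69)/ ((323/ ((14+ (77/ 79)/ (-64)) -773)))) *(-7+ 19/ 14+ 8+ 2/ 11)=16396937/ 2641760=6.21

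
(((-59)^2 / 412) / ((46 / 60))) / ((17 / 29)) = 18.80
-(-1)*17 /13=17 /13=1.31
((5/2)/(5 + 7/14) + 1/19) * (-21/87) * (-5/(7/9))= 4770/6061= 0.79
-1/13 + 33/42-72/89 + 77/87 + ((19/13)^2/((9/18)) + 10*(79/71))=21050533879/1300715598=16.18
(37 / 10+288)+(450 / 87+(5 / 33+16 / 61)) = 173546779 / 583770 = 297.29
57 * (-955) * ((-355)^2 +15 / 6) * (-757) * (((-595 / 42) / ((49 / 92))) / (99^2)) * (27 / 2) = -6768538923031625 / 35574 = -190266456485.96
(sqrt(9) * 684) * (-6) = -12312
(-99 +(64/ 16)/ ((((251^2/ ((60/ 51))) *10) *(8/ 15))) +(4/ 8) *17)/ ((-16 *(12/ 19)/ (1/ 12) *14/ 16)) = 3683226893/ 4318340544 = 0.85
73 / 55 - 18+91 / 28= -2953 / 220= -13.42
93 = 93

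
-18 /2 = -9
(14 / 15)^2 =196 / 225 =0.87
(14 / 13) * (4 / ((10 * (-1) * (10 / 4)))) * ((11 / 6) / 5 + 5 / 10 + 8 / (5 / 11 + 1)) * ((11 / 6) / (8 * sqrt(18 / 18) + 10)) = -14707 / 131625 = -0.11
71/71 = 1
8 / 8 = 1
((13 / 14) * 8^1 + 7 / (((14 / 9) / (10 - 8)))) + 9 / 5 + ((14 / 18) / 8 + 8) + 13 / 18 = 68161 / 2520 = 27.05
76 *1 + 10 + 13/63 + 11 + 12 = 6880/63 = 109.21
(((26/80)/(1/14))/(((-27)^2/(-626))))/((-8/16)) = 28483/3645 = 7.81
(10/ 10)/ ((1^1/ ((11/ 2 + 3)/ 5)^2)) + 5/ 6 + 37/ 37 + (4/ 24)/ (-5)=469/ 100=4.69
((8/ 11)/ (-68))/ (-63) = 2/ 11781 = 0.00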